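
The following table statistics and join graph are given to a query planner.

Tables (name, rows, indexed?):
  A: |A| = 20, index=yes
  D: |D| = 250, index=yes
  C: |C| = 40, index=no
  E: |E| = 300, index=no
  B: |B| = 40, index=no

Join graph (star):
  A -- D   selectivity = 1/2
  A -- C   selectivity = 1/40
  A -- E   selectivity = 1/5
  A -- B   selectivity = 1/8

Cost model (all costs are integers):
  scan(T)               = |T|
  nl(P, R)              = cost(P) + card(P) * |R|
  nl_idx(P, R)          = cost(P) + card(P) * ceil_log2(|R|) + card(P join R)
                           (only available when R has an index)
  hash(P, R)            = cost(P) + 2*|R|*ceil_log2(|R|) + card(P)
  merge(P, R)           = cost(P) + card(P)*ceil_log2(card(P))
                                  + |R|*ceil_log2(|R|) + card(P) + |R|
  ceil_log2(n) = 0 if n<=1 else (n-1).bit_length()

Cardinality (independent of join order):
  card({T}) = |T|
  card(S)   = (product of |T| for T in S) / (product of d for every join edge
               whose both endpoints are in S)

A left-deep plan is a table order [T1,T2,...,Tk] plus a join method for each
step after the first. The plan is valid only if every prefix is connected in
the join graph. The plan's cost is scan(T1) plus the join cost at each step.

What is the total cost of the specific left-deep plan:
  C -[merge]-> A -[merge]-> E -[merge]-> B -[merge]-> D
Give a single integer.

step 1: scan C: cost=40, card=40
step 2: join A via merge
    card(P join A) = 40*20/(40) = 20
    cost = 40 + 40*6 + 20*5 + 40 + 20 = 440
step 3: join E via merge
    card(P join E) = 20*300/(5) = 1200
    cost = 440 + 20*5 + 300*9 + 20 + 300 = 3560
step 4: join B via merge
    card(P join B) = 1200*40/(8) = 6000
    cost = 3560 + 1200*11 + 40*6 + 1200 + 40 = 18240
step 5: join D via merge
    card(P join D) = 6000*250/(2) = 750000
    cost = 18240 + 6000*13 + 250*8 + 6000 + 250 = 104490

104490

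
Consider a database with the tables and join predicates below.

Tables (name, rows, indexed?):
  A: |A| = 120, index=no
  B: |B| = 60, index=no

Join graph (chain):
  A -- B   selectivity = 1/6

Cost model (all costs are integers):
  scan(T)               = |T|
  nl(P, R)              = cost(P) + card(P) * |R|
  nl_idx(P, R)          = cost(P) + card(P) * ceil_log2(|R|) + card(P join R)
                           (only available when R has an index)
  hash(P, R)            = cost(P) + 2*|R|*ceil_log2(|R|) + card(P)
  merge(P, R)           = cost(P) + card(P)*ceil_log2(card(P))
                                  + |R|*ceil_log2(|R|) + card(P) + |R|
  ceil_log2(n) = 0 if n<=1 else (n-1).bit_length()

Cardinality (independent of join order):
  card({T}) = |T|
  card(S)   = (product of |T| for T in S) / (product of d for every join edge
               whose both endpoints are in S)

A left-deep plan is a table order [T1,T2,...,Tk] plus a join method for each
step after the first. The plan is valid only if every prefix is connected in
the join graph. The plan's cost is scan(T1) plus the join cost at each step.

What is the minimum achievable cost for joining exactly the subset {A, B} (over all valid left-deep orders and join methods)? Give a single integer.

Selinger DP over subsets of {A,B}:
  {A}: scan cost=120, card=120
  {B}: scan cost=60, card=60
  {AB}: card=1200; try (B,hash)→960, (A,merge)→1440, (B,merge)→1500, (A,hash)→1800, (A,nl)→7260, (B,nl)→7320; best=960 via (B,hash)

960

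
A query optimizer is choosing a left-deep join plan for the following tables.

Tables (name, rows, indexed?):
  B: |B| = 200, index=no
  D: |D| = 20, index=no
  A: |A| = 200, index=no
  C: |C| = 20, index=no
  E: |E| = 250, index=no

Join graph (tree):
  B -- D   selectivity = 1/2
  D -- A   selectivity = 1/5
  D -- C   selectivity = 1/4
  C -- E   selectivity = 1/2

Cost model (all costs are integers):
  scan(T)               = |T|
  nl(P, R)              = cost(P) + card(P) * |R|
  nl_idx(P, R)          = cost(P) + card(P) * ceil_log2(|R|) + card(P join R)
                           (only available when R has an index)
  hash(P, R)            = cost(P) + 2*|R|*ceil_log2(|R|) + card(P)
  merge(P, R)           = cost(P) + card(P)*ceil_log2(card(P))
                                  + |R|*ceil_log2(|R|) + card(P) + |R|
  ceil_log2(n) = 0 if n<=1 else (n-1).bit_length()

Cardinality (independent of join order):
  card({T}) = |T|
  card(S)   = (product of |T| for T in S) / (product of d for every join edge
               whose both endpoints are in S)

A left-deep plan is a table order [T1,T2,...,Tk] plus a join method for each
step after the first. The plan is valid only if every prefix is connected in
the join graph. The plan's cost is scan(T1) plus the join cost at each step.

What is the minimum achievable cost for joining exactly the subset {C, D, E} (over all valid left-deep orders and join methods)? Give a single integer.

Selinger DP over subsets of {C,D,E}:
  {D}: scan cost=20, card=20
  {C}: scan cost=20, card=20
  {E}: scan cost=250, card=250
  {CD}: card=100; try (D,hash)→240, (C,hash)→240, (D,merge)→260, (C,merge)→260, (D,nl)→420, (C,nl)→420; best=240 via (D,hash)
  {CE}: card=2500; try (C,hash)→700, (E,merge)→2390, (C,merge)→2620, (E,hash)→4040, (E,nl)→5020, (C,nl)→5250; best=700 via (C,hash)
  {CDE}: card=12500; try (E,merge)→3290, (D,hash)→3400, (E,hash)→4340, (E,nl)→25240, (D,merge)→33320, (D,nl)→50700; best=3290 via (E,merge)

3290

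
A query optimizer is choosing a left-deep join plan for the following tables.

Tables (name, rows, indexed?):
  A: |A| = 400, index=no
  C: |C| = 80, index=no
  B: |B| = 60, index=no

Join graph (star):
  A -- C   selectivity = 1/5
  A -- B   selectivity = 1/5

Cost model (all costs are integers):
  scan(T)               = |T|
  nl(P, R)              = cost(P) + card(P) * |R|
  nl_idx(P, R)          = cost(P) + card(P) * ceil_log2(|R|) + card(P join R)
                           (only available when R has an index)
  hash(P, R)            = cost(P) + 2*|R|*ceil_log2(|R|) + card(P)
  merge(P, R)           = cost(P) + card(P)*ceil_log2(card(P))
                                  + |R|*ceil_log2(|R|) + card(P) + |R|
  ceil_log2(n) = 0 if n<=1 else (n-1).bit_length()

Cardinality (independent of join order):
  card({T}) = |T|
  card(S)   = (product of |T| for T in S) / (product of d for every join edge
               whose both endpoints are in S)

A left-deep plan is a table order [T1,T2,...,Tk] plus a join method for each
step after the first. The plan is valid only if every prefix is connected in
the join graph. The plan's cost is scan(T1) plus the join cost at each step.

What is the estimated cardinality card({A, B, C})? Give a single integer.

76800

Tables in S: A(400), B(60), C(80)
Edges inside S: A-C(d=5), A-B(d=5)
numerator = 400 * 60 * 80 = 1920000
denominator = 5 * 5 = 25
card(S) = 1920000 / 25 = 76800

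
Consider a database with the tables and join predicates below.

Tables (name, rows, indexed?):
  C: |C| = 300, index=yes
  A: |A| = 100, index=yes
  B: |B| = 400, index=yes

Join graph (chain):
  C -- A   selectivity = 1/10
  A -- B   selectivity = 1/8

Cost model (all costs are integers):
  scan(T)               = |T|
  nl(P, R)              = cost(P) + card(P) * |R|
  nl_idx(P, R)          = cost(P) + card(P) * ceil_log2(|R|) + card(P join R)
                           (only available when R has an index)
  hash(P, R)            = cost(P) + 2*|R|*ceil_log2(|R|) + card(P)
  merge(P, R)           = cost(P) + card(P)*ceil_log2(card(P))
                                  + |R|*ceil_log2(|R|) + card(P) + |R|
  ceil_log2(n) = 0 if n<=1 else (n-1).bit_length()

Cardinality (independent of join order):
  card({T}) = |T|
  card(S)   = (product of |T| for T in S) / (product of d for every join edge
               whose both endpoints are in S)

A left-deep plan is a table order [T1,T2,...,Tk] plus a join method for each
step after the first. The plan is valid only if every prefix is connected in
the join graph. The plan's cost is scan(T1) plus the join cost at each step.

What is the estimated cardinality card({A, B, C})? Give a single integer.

Tables in S: A(100), B(400), C(300)
Edges inside S: C-A(d=10), A-B(d=8)
numerator = 100 * 400 * 300 = 12000000
denominator = 10 * 8 = 80
card(S) = 12000000 / 80 = 150000

150000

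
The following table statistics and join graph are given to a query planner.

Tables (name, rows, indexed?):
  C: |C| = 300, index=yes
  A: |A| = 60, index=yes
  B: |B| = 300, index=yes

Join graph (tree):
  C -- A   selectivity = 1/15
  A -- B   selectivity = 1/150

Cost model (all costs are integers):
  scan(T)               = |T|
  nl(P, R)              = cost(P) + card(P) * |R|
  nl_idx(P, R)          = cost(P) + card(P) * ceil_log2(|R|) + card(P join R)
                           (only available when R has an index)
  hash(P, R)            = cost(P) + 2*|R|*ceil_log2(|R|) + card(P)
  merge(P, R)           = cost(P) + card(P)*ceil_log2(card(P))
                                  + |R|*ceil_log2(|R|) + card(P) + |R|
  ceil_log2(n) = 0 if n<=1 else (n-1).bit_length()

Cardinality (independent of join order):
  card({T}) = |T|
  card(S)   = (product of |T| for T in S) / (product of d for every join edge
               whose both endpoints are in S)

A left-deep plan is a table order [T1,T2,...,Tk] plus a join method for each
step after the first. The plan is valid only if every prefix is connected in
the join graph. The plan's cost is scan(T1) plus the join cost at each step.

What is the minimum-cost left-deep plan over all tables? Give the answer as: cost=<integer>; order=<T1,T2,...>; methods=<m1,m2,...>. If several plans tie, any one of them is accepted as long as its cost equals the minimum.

cost=4200; order=A,B,C; methods=nl_idx,nl_idx

Selinger DP (subsets sized 1..n):
  {C}: scan cost=300, card=300
  {A}: scan cost=60, card=60
  {B}: scan cost=300, card=300
  {AC}: card=1200; try (A,hash)→1320, (C,nl_idx)→1800, (A,nl_idx)→3300, (C,merge)→3480, (A,merge)→3720, (C,hash)→5520 …(+2); best=1320 via (A,hash)
  {AB}: card=120; try (B,nl_idx)→720, (A,hash)→1320, (A,nl_idx)→2220, (B,merge)→3480, (A,merge)→3720, (B,hash)→5520 …(+2); best=720 via (B,nl_idx)
  {ABC}: card=2400; try (C,nl_idx)→4200, (C,merge)→4680, (C,hash)→6240, (B,hash)→7920, (B,nl_idx)→14520, (B,merge)→18720 …(+2); best=4200 via (C,nl_idx)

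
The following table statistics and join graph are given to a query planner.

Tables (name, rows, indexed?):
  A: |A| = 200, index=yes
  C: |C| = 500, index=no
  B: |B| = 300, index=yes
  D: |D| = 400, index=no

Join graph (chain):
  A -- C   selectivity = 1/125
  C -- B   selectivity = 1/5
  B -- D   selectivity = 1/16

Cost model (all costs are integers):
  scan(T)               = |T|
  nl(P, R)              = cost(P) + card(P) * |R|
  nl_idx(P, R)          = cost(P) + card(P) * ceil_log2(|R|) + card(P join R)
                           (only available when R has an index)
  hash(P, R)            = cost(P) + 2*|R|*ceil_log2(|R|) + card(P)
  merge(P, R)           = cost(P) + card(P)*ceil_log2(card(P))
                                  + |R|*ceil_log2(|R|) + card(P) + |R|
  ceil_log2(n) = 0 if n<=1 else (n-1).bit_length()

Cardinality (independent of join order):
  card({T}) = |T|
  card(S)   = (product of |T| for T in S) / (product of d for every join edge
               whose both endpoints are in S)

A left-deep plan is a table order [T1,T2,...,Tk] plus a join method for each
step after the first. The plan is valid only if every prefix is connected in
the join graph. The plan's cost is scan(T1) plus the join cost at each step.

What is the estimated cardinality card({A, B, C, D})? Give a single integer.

1200000

Tables in S: A(200), B(300), C(500), D(400)
Edges inside S: A-C(d=125), C-B(d=5), B-D(d=16)
numerator = 200 * 300 * 500 * 400 = 12000000000
denominator = 125 * 5 * 16 = 10000
card(S) = 12000000000 / 10000 = 1200000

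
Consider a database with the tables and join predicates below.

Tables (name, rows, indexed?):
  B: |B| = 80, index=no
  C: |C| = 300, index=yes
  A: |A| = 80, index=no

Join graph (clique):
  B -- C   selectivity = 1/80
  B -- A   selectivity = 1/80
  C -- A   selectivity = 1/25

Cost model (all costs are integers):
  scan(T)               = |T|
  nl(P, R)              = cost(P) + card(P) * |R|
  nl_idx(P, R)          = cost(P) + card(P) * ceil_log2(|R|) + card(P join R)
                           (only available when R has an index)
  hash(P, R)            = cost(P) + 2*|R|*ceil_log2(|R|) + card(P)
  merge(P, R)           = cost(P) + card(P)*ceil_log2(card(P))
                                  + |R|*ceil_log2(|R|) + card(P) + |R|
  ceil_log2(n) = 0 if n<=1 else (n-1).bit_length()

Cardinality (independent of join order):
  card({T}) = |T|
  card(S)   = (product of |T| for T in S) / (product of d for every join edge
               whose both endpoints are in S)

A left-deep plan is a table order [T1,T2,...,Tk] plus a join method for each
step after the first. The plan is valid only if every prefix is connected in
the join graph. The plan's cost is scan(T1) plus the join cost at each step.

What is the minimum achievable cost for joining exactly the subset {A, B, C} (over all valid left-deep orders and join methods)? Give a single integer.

Selinger DP over subsets of {A,B,C}:
  {B}: scan cost=80, card=80
  {C}: scan cost=300, card=300
  {A}: scan cost=80, card=80
  {BC}: card=300; try (C,nl_idx)→1100, (B,hash)→1720, (C,merge)→3720, (B,merge)→3940, (C,hash)→5560, (C,nl)→24080 …(+1); best=1100 via (C,nl_idx)
  {AB}: card=80; try (B,hash)→1280, (A,hash)→1280, (B,merge)→1360, (A,merge)→1360, (B,nl)→6480, (A,nl)→6480; best=1280 via (B,hash)
  {AC}: card=960; try (A,hash)→1720, (C,nl_idx)→1760, (C,merge)→3720, (A,merge)→3940, (C,hash)→5560, (C,nl)→24080 …(+1); best=1720 via (A,hash)
  {ABC}: card=12; try (C,nl_idx)→2012, (A,hash)→2520, (B,hash)→3800, (A,merge)→4740, (C,merge)→4920, (C,hash)→6760 …(+4); best=2012 via (C,nl_idx)

2012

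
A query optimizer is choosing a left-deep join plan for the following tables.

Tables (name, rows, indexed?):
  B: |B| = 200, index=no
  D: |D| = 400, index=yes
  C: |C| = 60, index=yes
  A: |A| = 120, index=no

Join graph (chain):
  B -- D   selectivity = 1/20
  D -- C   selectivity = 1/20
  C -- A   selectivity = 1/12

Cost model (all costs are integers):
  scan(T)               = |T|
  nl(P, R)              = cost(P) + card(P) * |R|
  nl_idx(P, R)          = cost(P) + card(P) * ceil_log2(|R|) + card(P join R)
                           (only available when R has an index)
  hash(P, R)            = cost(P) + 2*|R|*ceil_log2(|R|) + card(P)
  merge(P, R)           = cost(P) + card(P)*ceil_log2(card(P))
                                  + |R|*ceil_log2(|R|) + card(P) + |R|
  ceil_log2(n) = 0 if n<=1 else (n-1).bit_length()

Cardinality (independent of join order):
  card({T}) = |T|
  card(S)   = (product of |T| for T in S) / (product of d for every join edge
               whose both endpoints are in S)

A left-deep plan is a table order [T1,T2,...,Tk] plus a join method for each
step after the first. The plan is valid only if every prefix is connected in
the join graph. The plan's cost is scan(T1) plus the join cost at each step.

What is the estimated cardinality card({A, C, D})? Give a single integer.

12000

Tables in S: A(120), C(60), D(400)
Edges inside S: D-C(d=20), C-A(d=12)
numerator = 120 * 60 * 400 = 2880000
denominator = 20 * 12 = 240
card(S) = 2880000 / 240 = 12000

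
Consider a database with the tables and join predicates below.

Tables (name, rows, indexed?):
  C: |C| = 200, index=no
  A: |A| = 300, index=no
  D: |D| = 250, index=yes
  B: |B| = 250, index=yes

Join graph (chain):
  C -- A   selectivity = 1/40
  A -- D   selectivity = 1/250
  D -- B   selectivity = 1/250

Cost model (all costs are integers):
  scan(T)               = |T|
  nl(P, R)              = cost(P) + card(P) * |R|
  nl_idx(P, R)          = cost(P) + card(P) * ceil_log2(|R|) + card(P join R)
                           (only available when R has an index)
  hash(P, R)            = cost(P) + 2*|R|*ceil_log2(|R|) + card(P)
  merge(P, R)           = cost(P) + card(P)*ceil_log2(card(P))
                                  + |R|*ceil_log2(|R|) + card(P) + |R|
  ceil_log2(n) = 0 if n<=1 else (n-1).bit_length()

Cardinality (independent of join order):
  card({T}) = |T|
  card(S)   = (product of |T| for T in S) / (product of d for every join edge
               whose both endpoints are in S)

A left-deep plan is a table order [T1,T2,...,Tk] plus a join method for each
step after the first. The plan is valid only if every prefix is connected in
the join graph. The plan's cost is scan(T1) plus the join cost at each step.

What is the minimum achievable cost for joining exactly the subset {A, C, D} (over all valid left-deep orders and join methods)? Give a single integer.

Selinger DP over subsets of {A,C,D}:
  {C}: scan cost=200, card=200
  {A}: scan cost=300, card=300
  {D}: scan cost=250, card=250
  {AC}: card=1500; try (C,hash)→3800, (A,merge)→5000, (C,merge)→5100, (A,hash)→5800, (A,nl)→60200, (C,nl)→60300; best=3800 via (C,hash)
  {AD}: card=300; try (D,nl_idx)→3000, (D,hash)→4600, (A,merge)→5500, (D,merge)→5550, (A,hash)→5900, (A,nl)→75250 …(+1); best=3000 via (D,nl_idx)
  {ACD}: card=1500; try (C,hash)→6500, (C,merge)→7800, (D,hash)→9300, (D,nl_idx)→17300, (D,merge)→24050, (C,nl)→63000 …(+1); best=6500 via (C,hash)

6500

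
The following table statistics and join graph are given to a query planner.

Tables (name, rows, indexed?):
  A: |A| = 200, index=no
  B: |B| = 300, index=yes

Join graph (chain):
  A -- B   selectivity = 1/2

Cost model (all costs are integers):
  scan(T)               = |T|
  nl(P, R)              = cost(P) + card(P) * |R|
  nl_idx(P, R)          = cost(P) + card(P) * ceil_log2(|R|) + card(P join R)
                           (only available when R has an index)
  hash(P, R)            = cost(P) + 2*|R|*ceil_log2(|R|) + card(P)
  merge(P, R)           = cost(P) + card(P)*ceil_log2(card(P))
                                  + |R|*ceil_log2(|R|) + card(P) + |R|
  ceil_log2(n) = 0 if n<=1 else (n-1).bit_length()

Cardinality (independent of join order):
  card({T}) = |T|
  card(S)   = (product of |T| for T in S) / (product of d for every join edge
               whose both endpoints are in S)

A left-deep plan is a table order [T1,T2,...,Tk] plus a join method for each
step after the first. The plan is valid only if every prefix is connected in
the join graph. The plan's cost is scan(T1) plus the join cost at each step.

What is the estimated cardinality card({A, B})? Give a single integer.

Tables in S: A(200), B(300)
Edges inside S: A-B(d=2)
numerator = 200 * 300 = 60000
denominator = 2 = 2
card(S) = 60000 / 2 = 30000

30000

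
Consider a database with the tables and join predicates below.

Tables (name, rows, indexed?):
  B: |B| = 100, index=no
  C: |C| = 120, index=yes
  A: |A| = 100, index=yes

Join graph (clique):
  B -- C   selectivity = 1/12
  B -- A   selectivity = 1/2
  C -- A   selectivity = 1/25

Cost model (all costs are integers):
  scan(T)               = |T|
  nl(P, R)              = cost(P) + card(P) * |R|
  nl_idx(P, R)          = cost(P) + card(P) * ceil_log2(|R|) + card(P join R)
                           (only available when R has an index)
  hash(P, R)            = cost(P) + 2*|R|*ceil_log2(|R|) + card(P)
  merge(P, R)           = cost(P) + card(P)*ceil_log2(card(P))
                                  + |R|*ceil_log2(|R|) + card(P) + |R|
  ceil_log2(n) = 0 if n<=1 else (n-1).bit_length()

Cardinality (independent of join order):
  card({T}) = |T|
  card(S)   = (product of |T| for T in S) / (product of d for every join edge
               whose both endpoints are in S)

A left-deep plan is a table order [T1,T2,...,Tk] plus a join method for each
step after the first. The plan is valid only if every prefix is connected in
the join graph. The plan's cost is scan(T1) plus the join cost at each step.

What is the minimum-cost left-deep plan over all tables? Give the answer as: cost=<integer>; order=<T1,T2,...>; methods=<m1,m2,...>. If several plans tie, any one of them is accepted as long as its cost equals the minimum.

cost=3160; order=A,C,B; methods=nl_idx,hash

Selinger DP (subsets sized 1..n):
  {B}: scan cost=100, card=100
  {C}: scan cost=120, card=120
  {A}: scan cost=100, card=100
  {BC}: card=1000; try (B,hash)→1640, (C,nl_idx)→1800, (C,merge)→1860, (C,hash)→1880, (B,merge)→1880, (C,nl)→12100 …(+1); best=1640 via (B,hash)
  {AB}: card=5000; try (B,hash)→1600, (A,hash)→1600, (B,merge)→1700, (A,merge)→1700, (A,nl_idx)→5800, (B,nl)→10100 …(+1); best=1600 via (B,hash)
  {AC}: card=480; try (C,nl_idx)→1280, (A,nl_idx)→1440, (A,hash)→1640, (C,merge)→1860, (C,hash)→1880, (A,merge)→1880 …(+2); best=1280 via (C,nl_idx)
  {ABC}: card=2000; try (B,hash)→3160, (A,hash)→4040, (B,merge)→6880, (C,hash)→8280, (A,nl_idx)→10640, (A,merge)→13440 …(+5); best=3160 via (B,hash)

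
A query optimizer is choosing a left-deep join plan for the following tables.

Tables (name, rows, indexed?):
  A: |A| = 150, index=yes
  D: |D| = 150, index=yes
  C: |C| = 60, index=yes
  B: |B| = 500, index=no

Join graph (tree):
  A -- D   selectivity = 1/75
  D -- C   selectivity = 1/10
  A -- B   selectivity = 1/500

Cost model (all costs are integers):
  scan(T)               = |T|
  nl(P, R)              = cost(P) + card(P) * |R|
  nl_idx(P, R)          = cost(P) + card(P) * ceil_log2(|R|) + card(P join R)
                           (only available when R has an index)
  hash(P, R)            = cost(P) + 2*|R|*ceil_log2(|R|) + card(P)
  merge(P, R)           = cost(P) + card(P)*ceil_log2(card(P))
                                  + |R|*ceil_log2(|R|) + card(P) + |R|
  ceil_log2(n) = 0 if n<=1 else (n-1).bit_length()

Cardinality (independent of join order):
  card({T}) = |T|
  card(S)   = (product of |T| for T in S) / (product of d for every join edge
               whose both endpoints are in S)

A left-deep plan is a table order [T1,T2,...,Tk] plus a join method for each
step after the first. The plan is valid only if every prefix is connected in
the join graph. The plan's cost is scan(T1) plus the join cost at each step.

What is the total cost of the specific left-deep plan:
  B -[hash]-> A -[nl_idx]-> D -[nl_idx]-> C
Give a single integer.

step 1: scan B: cost=500, card=500
step 2: join A via hash
    card(P join A) = 500*150/(500) = 150
    cost = 500 + 2*150*8 + 500 = 3400
step 3: join D via nl_idx
    card(P join D) = 150*150/(75) = 300
    cost = 3400 + 150*8 + 300 = 4900
step 4: join C via nl_idx
    card(P join C) = 300*60/(10) = 1800
    cost = 4900 + 300*6 + 1800 = 8500

8500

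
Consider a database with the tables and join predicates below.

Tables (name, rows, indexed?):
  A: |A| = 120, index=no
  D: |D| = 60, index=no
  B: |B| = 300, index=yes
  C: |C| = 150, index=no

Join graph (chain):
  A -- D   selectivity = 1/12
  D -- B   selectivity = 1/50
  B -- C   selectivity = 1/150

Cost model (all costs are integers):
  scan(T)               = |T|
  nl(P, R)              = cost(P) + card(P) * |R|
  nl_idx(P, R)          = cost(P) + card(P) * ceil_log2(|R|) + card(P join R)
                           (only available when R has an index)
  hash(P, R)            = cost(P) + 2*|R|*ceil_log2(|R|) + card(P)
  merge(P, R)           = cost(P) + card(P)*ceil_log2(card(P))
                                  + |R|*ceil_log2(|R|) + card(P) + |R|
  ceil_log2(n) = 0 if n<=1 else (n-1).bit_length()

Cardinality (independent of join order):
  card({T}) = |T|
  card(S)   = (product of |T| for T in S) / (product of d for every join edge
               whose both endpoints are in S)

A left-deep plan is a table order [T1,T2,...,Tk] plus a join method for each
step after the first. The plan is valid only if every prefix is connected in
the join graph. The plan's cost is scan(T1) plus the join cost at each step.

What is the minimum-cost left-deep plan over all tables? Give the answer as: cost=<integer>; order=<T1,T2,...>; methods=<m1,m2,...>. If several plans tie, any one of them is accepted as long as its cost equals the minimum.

Selinger DP (subsets sized 1..n):
  {A}: scan cost=120, card=120
  {D}: scan cost=60, card=60
  {B}: scan cost=300, card=300
  {C}: scan cost=150, card=150
  {AD}: card=600; try (D,hash)→960, (A,merge)→1440, (D,merge)→1500, (A,hash)→1800, (A,nl)→7260, (D,nl)→7320; best=960 via (D,hash)
  {BD}: card=360; try (B,nl_idx)→960, (D,hash)→1320, (B,merge)→3480, (D,merge)→3720, (B,hash)→5520, (B,nl)→18060 …(+1); best=960 via (B,nl_idx)
  {BC}: card=300; try (B,nl_idx)→1800, (C,hash)→3000, (B,merge)→4500, (C,merge)→4650, (B,hash)→5700, (B,nl)→45150 …(+1); best=1800 via (B,nl_idx)
  {ABD}: card=3600; try (A,hash)→3000, (A,merge)→5520, (B,hash)→6960, (B,nl_idx)→9960, (B,merge)→10560, (A,nl)→44160 …(+1); best=3000 via (A,hash)
  {BCD}: card=360; try (D,hash)→2820, (C,hash)→3720, (D,merge)→5220, (C,merge)→5910, (D,nl)→19800, (C,nl)→54960; best=2820 via (D,hash)
  {ABCD}: card=3600; try (A,hash)→4860, (A,merge)→7380, (C,hash)→9000, (A,nl)→46020, (C,merge)→51150, (C,nl)→543000; best=4860 via (A,hash)

cost=4860; order=C,B,D,A; methods=nl_idx,hash,hash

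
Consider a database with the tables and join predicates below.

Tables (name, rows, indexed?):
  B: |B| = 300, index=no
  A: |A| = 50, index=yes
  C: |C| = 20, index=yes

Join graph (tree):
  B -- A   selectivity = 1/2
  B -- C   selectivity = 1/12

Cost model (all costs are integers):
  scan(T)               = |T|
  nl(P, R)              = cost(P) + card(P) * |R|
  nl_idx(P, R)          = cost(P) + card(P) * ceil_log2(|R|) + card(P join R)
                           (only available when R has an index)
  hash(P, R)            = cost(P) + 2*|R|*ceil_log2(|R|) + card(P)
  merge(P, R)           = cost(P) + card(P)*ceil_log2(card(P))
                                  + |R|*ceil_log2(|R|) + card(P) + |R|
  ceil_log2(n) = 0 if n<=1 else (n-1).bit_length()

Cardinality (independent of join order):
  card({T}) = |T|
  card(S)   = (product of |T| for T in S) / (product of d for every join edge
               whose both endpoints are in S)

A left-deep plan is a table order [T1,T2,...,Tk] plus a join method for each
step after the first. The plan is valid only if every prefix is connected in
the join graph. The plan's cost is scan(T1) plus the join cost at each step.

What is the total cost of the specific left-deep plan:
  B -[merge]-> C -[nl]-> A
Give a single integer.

step 1: scan B: cost=300, card=300
step 2: join C via merge
    card(P join C) = 300*20/(12) = 500
    cost = 300 + 300*9 + 20*5 + 300 + 20 = 3420
step 3: join A via nl
    card(P join A) = 500*50/(2) = 12500
    cost = 3420 + 500*50 = 28420

28420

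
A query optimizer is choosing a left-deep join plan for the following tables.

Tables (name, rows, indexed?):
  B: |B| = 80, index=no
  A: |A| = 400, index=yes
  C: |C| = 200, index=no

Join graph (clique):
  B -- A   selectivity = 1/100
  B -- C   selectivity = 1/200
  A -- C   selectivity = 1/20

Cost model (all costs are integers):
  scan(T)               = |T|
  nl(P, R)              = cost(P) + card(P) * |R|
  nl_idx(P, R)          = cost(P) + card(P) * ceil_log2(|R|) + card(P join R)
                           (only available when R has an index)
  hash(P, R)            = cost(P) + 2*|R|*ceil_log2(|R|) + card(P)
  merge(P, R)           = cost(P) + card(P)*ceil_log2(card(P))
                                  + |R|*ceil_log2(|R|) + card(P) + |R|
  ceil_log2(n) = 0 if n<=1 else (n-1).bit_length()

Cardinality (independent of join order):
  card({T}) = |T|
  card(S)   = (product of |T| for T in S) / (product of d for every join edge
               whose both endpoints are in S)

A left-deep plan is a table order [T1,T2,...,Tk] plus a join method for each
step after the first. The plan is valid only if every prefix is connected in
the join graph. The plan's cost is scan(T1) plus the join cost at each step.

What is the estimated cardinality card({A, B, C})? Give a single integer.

Tables in S: A(400), B(80), C(200)
Edges inside S: B-A(d=100), B-C(d=200), A-C(d=20)
numerator = 400 * 80 * 200 = 6400000
denominator = 100 * 200 * 20 = 400000
card(S) = 6400000 / 400000 = 16

16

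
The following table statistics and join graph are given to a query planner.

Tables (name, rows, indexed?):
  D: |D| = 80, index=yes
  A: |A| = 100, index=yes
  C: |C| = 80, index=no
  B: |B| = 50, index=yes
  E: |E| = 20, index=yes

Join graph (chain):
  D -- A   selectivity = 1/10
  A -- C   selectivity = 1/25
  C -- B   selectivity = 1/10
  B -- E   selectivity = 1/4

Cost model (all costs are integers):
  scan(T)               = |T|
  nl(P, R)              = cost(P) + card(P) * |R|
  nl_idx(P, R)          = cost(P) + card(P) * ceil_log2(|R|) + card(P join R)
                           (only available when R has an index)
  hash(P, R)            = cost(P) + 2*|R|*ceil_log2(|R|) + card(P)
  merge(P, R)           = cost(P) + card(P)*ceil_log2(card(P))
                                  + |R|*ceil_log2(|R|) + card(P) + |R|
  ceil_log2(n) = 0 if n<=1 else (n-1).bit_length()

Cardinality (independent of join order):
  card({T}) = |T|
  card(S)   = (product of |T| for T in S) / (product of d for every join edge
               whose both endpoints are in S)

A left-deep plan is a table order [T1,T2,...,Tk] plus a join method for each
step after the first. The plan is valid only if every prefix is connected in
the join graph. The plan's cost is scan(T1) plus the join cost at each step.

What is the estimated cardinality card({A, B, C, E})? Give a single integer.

Tables in S: A(100), B(50), C(80), E(20)
Edges inside S: A-C(d=25), C-B(d=10), B-E(d=4)
numerator = 100 * 50 * 80 * 20 = 8000000
denominator = 25 * 10 * 4 = 1000
card(S) = 8000000 / 1000 = 8000

8000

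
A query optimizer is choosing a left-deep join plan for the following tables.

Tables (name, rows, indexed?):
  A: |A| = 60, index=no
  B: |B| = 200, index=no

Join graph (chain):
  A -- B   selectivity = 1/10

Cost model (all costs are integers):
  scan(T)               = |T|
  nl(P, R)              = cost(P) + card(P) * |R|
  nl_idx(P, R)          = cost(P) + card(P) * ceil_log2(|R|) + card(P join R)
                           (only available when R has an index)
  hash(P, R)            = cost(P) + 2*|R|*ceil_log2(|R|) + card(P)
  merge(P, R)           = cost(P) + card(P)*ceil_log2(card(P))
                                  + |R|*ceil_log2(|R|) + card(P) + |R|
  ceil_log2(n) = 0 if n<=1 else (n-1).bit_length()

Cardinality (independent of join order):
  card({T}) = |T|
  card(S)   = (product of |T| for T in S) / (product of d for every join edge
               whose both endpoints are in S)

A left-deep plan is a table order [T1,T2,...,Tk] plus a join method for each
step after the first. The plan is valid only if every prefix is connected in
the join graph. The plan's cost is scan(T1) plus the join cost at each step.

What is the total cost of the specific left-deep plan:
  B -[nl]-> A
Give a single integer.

12200

step 1: scan B: cost=200, card=200
step 2: join A via nl
    card(P join A) = 200*60/(10) = 1200
    cost = 200 + 200*60 = 12200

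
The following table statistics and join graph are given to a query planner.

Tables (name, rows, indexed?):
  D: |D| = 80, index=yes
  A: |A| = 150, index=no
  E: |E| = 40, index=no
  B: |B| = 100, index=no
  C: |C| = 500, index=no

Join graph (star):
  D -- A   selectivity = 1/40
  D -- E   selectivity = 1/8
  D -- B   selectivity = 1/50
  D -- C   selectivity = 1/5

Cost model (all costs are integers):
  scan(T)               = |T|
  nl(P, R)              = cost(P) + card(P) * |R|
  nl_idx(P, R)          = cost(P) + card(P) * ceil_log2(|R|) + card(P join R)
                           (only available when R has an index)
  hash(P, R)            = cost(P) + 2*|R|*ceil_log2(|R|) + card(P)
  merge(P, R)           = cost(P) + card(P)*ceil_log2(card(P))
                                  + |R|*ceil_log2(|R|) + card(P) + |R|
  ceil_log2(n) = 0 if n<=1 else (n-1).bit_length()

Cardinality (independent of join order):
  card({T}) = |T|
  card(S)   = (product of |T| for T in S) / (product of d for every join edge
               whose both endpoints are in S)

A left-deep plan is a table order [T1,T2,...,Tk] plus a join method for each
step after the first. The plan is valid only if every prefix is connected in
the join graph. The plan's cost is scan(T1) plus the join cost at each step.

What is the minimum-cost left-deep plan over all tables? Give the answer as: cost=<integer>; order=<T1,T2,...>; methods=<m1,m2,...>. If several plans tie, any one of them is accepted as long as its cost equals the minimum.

Selinger DP (subsets sized 1..n):
  {D}: scan cost=80, card=80
  {A}: scan cost=150, card=150
  {E}: scan cost=40, card=40
  {B}: scan cost=100, card=100
  {C}: scan cost=500, card=500
  {AD}: card=300; try (D,hash)→1420, (D,nl_idx)→1500, (A,merge)→2070, (D,merge)→2140, (A,hash)→2560, (A,nl)→12080 …(+1); best=1420 via (D,hash)
  {DE}: card=400; try (E,hash)→640, (D,nl_idx)→720, (D,merge)→960, (E,merge)→1000, (D,hash)→1200, (D,nl)→3240 …(+1); best=640 via (E,hash)
  {BD}: card=160; try (D,nl_idx)→960, (D,hash)→1320, (B,merge)→1520, (D,merge)→1540, (B,hash)→1560, (B,nl)→8080 …(+1); best=960 via (D,nl_idx)
  {CD}: card=8000; try (D,hash)→2120, (C,merge)→5720, (D,merge)→6140, (C,hash)→9160, (D,nl_idx)→12000, (C,nl)→40080 …(+1); best=2120 via (D,hash)
  {ADE}: card=1500; try (E,hash)→2200, (A,hash)→3440, (E,merge)→4700, (A,merge)→5990, (E,nl)→13420, (A,nl)→60640; best=2200 via (E,hash)
  {ABD}: card=600; try (B,hash)→3120, (A,hash)→3520, (A,merge)→3750, (B,merge)→5220, (A,nl)→24960, (B,nl)→31420; best=3120 via (B,hash)
  {ACD}: card=30000; try (C,merge)→9420, (C,hash)→10720, (A,hash)→12520, (A,merge)→115470, (C,nl)→151420, (A,nl)→1202120; best=9420 via (C,merge)
  {BDE}: card=800; try (E,hash)→1600, (B,hash)→2440, (E,merge)→2680, (B,merge)→5440, (E,nl)→7360, (B,nl)→40640; best=1600 via (E,hash)
  {CDE}: card=40000; try (C,merge)→9640, (C,hash)→10040, (E,hash)→10600, (E,merge)→114400, (C,nl)→200640, (E,nl)→322120; best=9640 via (C,merge)
  {BCD}: card=16000; try (C,merge)→7400, (C,hash)→10120, (B,hash)→11520, (C,nl)→80960, (B,merge)→114920, (B,nl)→802120; best=7400 via (C,merge)
  {ABDE}: card=3000; try (E,hash)→4200, (A,hash)→4800, (B,hash)→5100, (E,merge)→10000, (A,merge)→11750, (B,merge)→21000 …(+3); best=4200 via (E,hash)
  {ACDE}: card=150000; try (C,hash)→12700, (C,merge)→25200, (E,hash)→39900, (A,hash)→52040, (E,merge)→489700, (A,merge)→690990 …(+3); best=12700 via (C,hash)
  {ABCD}: card=60000; try (C,hash)→12720, (C,merge)→14720, (A,hash)→25800, (B,hash)→40820, (A,merge)→248750, (C,nl)→303120 …(+3); best=12720 via (C,hash)
  {BCDE}: card=80000; try (C,hash)→11400, (C,merge)→15400, (E,hash)→23880, (B,hash)→51040, (E,merge)→247680, (C,nl)→401600 …(+3); best=11400 via (C,hash)
  {ABCDE}: card=300000; try (C,hash)→16200, (C,merge)→48200, (E,hash)→73200, (A,hash)→93800, (B,hash)→164100, (E,merge)→1033000 …(+6); best=16200 via (C,hash)

cost=16200; order=A,D,B,E,C; methods=hash,hash,hash,hash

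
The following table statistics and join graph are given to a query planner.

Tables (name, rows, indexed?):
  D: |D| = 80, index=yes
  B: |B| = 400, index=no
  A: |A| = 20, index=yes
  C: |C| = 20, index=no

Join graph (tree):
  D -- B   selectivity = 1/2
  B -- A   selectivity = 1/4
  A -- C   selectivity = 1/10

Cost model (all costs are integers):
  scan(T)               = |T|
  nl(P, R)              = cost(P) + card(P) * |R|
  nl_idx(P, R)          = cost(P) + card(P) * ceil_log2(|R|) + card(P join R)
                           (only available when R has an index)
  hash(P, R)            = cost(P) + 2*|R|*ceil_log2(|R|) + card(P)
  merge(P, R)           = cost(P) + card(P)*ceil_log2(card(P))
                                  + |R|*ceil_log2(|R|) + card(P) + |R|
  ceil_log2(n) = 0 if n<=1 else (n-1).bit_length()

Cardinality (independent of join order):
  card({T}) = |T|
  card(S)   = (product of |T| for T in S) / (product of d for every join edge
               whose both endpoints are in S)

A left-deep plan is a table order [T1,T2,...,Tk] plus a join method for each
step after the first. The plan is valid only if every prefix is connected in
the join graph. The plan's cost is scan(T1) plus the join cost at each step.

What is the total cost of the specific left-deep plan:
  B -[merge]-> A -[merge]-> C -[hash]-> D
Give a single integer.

33760

step 1: scan B: cost=400, card=400
step 2: join A via merge
    card(P join A) = 400*20/(4) = 2000
    cost = 400 + 400*9 + 20*5 + 400 + 20 = 4520
step 3: join C via merge
    card(P join C) = 2000*20/(10) = 4000
    cost = 4520 + 2000*11 + 20*5 + 2000 + 20 = 28640
step 4: join D via hash
    card(P join D) = 4000*80/(2) = 160000
    cost = 28640 + 2*80*7 + 4000 = 33760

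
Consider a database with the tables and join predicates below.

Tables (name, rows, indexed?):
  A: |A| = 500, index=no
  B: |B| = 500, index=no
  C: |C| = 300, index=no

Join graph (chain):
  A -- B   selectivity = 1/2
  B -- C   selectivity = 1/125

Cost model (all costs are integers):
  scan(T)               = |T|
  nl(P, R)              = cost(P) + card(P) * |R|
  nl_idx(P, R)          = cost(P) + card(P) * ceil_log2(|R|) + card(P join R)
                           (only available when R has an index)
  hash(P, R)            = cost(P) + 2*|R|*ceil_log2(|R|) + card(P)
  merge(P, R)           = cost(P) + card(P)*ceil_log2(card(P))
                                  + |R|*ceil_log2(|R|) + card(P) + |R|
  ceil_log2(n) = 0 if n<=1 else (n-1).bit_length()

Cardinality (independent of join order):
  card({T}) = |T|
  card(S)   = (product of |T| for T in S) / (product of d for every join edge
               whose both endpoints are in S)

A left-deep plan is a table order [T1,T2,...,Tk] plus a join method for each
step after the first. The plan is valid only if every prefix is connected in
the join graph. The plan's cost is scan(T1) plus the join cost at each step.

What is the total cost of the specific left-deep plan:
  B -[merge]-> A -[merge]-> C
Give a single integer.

2263500

step 1: scan B: cost=500, card=500
step 2: join A via merge
    card(P join A) = 500*500/(2) = 125000
    cost = 500 + 500*9 + 500*9 + 500 + 500 = 10500
step 3: join C via merge
    card(P join C) = 125000*300/(125) = 300000
    cost = 10500 + 125000*17 + 300*9 + 125000 + 300 = 2263500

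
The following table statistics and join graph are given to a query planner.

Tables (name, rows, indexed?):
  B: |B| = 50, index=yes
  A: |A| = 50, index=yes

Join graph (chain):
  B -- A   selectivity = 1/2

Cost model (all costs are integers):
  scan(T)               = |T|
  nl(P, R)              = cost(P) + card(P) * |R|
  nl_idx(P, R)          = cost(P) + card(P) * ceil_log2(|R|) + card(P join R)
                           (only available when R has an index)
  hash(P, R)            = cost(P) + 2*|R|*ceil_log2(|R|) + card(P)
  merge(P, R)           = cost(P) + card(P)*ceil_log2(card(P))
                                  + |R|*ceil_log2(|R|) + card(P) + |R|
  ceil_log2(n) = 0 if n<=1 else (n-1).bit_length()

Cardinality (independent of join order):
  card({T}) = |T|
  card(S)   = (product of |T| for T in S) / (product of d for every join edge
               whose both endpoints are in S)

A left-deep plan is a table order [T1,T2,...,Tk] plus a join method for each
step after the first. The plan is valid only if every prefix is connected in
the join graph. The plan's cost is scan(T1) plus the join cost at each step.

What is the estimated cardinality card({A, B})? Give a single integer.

1250

Tables in S: A(50), B(50)
Edges inside S: B-A(d=2)
numerator = 50 * 50 = 2500
denominator = 2 = 2
card(S) = 2500 / 2 = 1250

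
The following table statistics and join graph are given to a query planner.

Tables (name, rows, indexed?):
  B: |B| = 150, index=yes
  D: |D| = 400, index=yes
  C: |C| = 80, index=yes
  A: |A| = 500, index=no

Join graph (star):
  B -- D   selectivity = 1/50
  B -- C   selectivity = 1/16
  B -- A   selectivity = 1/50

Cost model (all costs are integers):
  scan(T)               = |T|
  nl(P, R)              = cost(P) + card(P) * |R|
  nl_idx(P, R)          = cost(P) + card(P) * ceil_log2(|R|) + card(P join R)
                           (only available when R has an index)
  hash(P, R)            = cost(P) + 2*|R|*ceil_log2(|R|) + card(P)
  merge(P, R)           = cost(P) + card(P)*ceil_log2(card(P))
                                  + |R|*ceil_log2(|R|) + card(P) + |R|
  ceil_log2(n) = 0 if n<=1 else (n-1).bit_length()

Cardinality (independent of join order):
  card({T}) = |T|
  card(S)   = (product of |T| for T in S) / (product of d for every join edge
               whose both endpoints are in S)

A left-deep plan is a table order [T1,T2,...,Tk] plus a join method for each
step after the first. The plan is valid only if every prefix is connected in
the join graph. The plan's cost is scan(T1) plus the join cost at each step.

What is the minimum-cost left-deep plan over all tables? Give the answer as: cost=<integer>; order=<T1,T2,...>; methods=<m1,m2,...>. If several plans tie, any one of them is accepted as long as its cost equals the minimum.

Selinger DP (subsets sized 1..n):
  {B}: scan cost=150, card=150
  {D}: scan cost=400, card=400
  {C}: scan cost=80, card=80
  {A}: scan cost=500, card=500
  {BD}: card=1200; try (D,nl_idx)→2700, (B,hash)→3200, (B,nl_idx)→4800, (D,merge)→5500, (B,merge)→5750, (D,hash)→7500 …(+2); best=2700 via (D,nl_idx)
  {BC}: card=750; try (C,hash)→1420, (B,nl_idx)→1470, (C,nl_idx)→1950, (B,merge)→2070, (C,merge)→2140, (B,hash)→2560 …(+2); best=1420 via (C,hash)
  {AB}: card=1500; try (B,hash)→3400, (B,nl_idx)→6000, (A,merge)→6500, (B,merge)→6850, (A,hash)→9300, (A,nl)→75150 …(+1); best=3400 via (B,hash)
  {BCD}: card=6000; try (C,hash)→5020, (D,hash)→9370, (D,merge)→13670, (D,nl_idx)→14170, (C,nl_idx)→17100, (C,merge)→17740 …(+2); best=5020 via (C,hash)
  {ABD}: card=12000; try (D,hash)→12100, (A,hash)→12900, (A,merge)→22100, (D,merge)→25400, (D,nl_idx)→28900, (A,nl)→602700 …(+1); best=12100 via (D,hash)
  {ABC}: card=7500; try (C,hash)→6020, (A,hash)→11170, (A,merge)→14670, (C,nl_idx)→21400, (C,merge)→22040, (C,nl)→123400 …(+1); best=6020 via (C,hash)
  {ABCD}: card=60000; try (A,hash)→20020, (D,hash)→20720, (C,hash)→25220, (A,merge)→94020, (D,merge)→115020, (D,nl_idx)→133520 …(+5); best=20020 via (A,hash)

cost=20020; order=B,D,C,A; methods=nl_idx,hash,hash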